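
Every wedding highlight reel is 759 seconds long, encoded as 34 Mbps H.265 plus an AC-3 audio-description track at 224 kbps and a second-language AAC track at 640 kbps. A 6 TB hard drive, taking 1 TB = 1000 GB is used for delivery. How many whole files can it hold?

Audio total: 224 + 640 = 864 kbps = 0.864 Mbps.
Total bitrate: 34.864 Mbps.
Per item: 34.864 Mbps × 759 s = 26,462 Mb = 3,308 MB.
Capacity: 6 TB = 48,000,000 Mb; 1813.94 items → 1813 complete.

1813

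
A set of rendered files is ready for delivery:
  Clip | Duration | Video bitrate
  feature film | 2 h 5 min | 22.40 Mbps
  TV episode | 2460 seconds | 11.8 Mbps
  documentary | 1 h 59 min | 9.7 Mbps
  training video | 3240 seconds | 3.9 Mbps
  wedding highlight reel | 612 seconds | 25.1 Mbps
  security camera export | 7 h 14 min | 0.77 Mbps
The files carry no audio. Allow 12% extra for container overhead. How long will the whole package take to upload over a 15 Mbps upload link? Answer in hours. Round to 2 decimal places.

6.52 hours

feature film: 22.400 Mbps × 7500 s × 1.12 = 188160.0 Mb
TV episode: 11.800 Mbps × 2460 s × 1.12 = 32511.4 Mb
documentary: 9.700 Mbps × 7140 s × 1.12 = 77569.0 Mb
training video: 3.900 Mbps × 3240 s × 1.12 = 14152.3 Mb
wedding highlight reel: 25.100 Mbps × 612 s × 1.12 = 17204.5 Mb
security camera export: 0.770 Mbps × 26040 s × 1.12 = 22456.9 Mb
Total: 352054.1 Mb = 44006.8 MB.
At 15 Mbps: 352054.1 / 15 = 23470 s ≈ 6.52 hours.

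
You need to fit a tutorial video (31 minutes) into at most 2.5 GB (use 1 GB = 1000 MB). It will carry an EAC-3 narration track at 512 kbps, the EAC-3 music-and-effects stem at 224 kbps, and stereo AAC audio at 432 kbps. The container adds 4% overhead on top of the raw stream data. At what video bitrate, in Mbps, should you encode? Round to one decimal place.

9.2 Mbps

Budget: 2.5 GB = 20000.0 Mb.
Stream payload after overhead: 20000.0 / 1.04 = 19230.8 Mb.
31 min = 1860 s
Total bitrate budget: 19230.8 Mb / 1860 s = 10.339 Mbps.
Audio total: 512 + 224 + 432 = 1168 kbps = 1.168 Mbps.
Video: 10.339 − 1.168 = 9.171 Mbps.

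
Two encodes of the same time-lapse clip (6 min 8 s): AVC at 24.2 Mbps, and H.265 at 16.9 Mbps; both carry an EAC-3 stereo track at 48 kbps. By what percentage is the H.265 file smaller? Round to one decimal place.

6 min 8 s = 368 s
Audio: 48 kbps = 0.048 Mbps.
AVC: 24.248 Mbps × 368 s = 8923.3 Mb = 1.115 GB.
H.265: 16.948 Mbps × 368 s = 6236.9 Mb = 0.780 GB.
Reduction: (1 − 0.780/1.115) × 100 = 30.11%.

30.1%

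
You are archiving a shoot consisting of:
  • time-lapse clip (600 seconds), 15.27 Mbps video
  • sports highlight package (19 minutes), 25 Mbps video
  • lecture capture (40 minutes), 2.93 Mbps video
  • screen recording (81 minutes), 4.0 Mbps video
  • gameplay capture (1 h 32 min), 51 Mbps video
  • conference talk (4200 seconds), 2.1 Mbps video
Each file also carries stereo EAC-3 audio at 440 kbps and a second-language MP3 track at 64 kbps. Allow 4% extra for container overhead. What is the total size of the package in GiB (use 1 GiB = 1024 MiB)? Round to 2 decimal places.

44.06 GiB

Audio total: 440 + 64 = 504 kbps = 0.504 Mbps.
time-lapse clip: 15.774 Mbps × 600 s × 1.04 = 9843.0 Mb
sports highlight package: 25.504 Mbps × 1140 s × 1.04 = 30237.5 Mb
lecture capture: 3.434 Mbps × 2400 s × 1.04 = 8571.3 Mb
screen recording: 4.504 Mbps × 4860 s × 1.04 = 22765.0 Mb
gameplay capture: 51.504 Mbps × 5520 s × 1.04 = 295674.2 Mb
conference talk: 2.604 Mbps × 4200 s × 1.04 = 11374.3 Mb
Total: 378465.2 Mb = 47308.2 MB.
= 44.06 GiB.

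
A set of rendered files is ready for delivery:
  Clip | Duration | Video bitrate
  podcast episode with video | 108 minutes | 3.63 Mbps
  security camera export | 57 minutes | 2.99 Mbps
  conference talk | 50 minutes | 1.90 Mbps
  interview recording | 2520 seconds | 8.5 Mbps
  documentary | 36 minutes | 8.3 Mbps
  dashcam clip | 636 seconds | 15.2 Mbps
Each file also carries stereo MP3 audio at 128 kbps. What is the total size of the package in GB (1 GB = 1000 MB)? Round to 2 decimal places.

Audio: 128 kbps = 0.128 Mbps.
podcast episode with video: 3.758 Mbps × 6480 s = 24351.8 Mb
security camera export: 3.118 Mbps × 3420 s = 10663.6 Mb
conference talk: 2.028 Mbps × 3000 s = 6084.0 Mb
interview recording: 8.628 Mbps × 2520 s = 21742.6 Mb
documentary: 8.428 Mbps × 2160 s = 18204.5 Mb
dashcam clip: 15.328 Mbps × 636 s = 9748.6 Mb
Total: 90795.0 Mb = 11349.4 MB.
= 11.35 GB.

11.35 GB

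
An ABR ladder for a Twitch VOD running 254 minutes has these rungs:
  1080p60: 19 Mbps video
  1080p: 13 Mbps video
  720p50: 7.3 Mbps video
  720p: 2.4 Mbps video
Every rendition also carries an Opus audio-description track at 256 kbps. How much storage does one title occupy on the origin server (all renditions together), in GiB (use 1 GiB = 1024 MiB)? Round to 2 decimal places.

75.80 GiB

254 min = 15240 s
Audio: 256 kbps = 0.256 Mbps.
Sum of rendition bitrates: (19+0.256) + (13+0.256) + (7.3+0.256) + (2.4+0.256) = 42.724 Mbps.
× 15240 s = 651,114 Mb = 81,389 MB = 75.80 GiB.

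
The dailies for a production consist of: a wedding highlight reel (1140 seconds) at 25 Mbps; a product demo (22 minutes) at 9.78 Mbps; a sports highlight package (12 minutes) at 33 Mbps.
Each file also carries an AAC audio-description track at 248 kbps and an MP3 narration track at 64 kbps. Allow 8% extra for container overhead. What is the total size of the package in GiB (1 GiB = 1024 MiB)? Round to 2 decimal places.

Audio total: 248 + 64 = 312 kbps = 0.312 Mbps.
wedding highlight reel: 25.312 Mbps × 1140 s × 1.08 = 31164.1 Mb
product demo: 10.092 Mbps × 1320 s × 1.08 = 14387.2 Mb
sports highlight package: 33.312 Mbps × 720 s × 1.08 = 25903.4 Mb
Total: 71454.7 Mb = 8931.8 MB.
= 8.318 GiB.

8.32 GiB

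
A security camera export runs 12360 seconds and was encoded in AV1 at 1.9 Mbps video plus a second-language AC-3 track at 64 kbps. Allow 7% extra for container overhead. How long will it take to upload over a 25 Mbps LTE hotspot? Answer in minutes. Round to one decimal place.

17.3 minutes

Audio: 64 kbps = 0.064 Mbps.
Total bitrate: 1.964 Mbps.
File: 1.964 Mbps × 12360 s = 24275.0 Mb.
With 7% container overhead: ×1.07. → 25974.3 Mb.
At 25 Mbps: 25974.3 / 25 = 1039.0 s ≈ 17.3 minutes.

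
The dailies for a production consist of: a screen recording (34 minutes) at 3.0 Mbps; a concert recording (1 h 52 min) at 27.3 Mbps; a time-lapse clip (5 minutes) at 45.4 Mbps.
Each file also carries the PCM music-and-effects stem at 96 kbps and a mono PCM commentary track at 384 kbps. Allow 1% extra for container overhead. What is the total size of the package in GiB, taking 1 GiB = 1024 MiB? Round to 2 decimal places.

Audio total: 96 + 384 = 480 kbps = 0.480 Mbps.
screen recording: 3.480 Mbps × 2040 s × 1.01 = 7170.2 Mb
concert recording: 27.780 Mbps × 6720 s × 1.01 = 188548.4 Mb
time-lapse clip: 45.880 Mbps × 300 s × 1.01 = 13901.6 Mb
Total: 209620.2 Mb = 26202.5 MB.
= 24.40 GiB.

24.40 GiB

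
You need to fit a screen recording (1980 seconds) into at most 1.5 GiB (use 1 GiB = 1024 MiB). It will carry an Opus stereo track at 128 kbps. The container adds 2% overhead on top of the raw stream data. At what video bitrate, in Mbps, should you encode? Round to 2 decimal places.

6.25 Mbps

Budget: 1.5 GiB = 12884.9 Mb.
Stream payload after overhead: 12884.9 / 1.02 = 12632.3 Mb.
Total bitrate budget: 12632.3 Mb / 1980 s = 6.380 Mbps.
Audio: 128 kbps = 0.128 Mbps.
Video: 6.380 − 0.128 = 6.252 Mbps.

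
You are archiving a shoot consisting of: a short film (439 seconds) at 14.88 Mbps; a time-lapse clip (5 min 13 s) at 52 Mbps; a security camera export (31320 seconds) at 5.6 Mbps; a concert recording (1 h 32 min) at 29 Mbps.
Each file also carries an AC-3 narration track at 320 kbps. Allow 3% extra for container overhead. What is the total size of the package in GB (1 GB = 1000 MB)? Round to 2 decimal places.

47.68 GB

Audio: 320 kbps = 0.320 Mbps.
short film: 15.200 Mbps × 439 s × 1.03 = 6873.0 Mb
time-lapse clip: 52.320 Mbps × 313 s × 1.03 = 16867.4 Mb
security camera export: 5.920 Mbps × 31320 s × 1.03 = 190976.8 Mb
concert recording: 29.320 Mbps × 5520 s × 1.03 = 166701.8 Mb
Total: 381419.1 Mb = 47677.4 MB.
= 47.68 GB.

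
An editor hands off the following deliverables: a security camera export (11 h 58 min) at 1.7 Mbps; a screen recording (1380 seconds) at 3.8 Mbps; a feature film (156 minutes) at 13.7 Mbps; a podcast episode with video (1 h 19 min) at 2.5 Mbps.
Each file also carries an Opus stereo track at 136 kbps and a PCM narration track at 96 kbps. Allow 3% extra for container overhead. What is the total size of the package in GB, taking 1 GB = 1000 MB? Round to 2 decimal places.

Audio total: 136 + 96 = 232 kbps = 0.232 Mbps.
security camera export: 1.932 Mbps × 43080 s × 1.03 = 85727.5 Mb
screen recording: 4.032 Mbps × 1380 s × 1.03 = 5731.1 Mb
feature film: 13.932 Mbps × 9360 s × 1.03 = 134315.6 Mb
podcast episode with video: 2.732 Mbps × 4740 s × 1.03 = 13338.2 Mb
Total: 239112.4 Mb = 29889.0 MB.
= 29.89 GB.

29.89 GB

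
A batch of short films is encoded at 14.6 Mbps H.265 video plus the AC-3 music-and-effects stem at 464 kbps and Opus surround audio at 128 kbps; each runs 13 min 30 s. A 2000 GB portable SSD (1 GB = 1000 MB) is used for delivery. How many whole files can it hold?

13 min 30 s = 810 s
Audio total: 464 + 128 = 592 kbps = 0.592 Mbps.
Total bitrate: 15.192 Mbps.
Per item: 15.192 Mbps × 810 s = 12,306 Mb = 1,538 MB.
Capacity: 2000 GB = 16,000,000 Mb; 1300.23 items → 1300 complete.

1300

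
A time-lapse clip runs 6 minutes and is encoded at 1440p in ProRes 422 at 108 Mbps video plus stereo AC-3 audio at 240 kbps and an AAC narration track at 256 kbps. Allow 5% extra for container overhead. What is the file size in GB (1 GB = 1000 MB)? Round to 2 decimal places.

6 min = 360 s
Audio total: 240 + 256 = 496 kbps = 0.496 Mbps.
Total bitrate: 108 + 0.496 = 108.496 Mbps.
Stream data: 108.496 Mbps × 360 s = 39058.6 Mb.
With 5% container overhead: ×1.05.
41,011 Mb ÷ 8 = 5,126 MB → 5.126 GB.

5.13 GB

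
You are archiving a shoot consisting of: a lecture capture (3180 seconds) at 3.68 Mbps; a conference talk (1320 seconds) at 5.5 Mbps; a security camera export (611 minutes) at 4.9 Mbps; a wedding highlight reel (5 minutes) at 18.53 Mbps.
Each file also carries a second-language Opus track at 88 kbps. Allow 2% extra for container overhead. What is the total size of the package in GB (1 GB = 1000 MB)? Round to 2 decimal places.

26.49 GB

Audio: 88 kbps = 0.088 Mbps.
lecture capture: 3.768 Mbps × 3180 s × 1.02 = 12221.9 Mb
conference talk: 5.588 Mbps × 1320 s × 1.02 = 7523.7 Mb
security camera export: 4.988 Mbps × 36660 s × 1.02 = 186517.3 Mb
wedding highlight reel: 18.618 Mbps × 300 s × 1.02 = 5697.1 Mb
Total: 211960.0 Mb = 26495.0 MB.
= 26.49 GB.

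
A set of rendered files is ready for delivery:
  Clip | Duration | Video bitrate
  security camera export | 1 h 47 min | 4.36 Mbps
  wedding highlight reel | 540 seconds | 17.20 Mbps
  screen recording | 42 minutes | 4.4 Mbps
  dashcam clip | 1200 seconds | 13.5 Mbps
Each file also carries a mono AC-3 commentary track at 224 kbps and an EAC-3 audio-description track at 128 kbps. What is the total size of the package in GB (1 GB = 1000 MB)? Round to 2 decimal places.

8.54 GB

Audio total: 224 + 128 = 352 kbps = 0.352 Mbps.
security camera export: 4.712 Mbps × 6420 s = 30251.0 Mb
wedding highlight reel: 17.552 Mbps × 540 s = 9478.1 Mb
screen recording: 4.752 Mbps × 2520 s = 11975.0 Mb
dashcam clip: 13.852 Mbps × 1200 s = 16622.4 Mb
Total: 68326.6 Mb = 8540.8 MB.
= 8.541 GB.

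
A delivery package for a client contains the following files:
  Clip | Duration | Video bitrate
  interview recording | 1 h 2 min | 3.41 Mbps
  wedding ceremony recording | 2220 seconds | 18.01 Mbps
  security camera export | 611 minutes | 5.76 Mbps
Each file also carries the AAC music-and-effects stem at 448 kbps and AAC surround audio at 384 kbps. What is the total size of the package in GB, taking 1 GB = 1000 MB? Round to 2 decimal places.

37.41 GB

Audio total: 448 + 384 = 832 kbps = 0.832 Mbps.
interview recording: 4.242 Mbps × 3720 s = 15780.2 Mb
wedding ceremony recording: 18.842 Mbps × 2220 s = 41829.2 Mb
security camera export: 6.592 Mbps × 36660 s = 241662.7 Mb
Total: 299272.2 Mb = 37409.0 MB.
= 37.41 GB.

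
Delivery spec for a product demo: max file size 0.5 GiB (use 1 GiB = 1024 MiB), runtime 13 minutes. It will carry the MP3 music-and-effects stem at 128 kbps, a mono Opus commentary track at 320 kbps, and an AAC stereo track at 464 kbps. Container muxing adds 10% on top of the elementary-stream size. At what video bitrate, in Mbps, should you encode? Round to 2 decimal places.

4.09 Mbps

Budget: 0.5 GiB = 4295.0 Mb.
Stream payload after overhead: 4295.0 / 1.10 = 3904.5 Mb.
13 min = 780 s
Total bitrate budget: 3904.5 Mb / 780 s = 5.006 Mbps.
Audio total: 128 + 320 + 464 = 912 kbps = 0.912 Mbps.
Video: 5.006 − 0.912 = 4.094 Mbps.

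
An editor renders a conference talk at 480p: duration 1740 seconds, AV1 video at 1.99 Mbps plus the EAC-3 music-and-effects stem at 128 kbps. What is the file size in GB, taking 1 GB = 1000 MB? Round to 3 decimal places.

0.461 GB

Audio: 128 kbps = 0.128 Mbps.
Total bitrate: 1.99 + 0.128 = 2.118 Mbps.
Stream data: 2.118 Mbps × 1740 s = 3685.3 Mb.
3,685 Mb ÷ 8 = 460.7 MB → 0.4607 GB.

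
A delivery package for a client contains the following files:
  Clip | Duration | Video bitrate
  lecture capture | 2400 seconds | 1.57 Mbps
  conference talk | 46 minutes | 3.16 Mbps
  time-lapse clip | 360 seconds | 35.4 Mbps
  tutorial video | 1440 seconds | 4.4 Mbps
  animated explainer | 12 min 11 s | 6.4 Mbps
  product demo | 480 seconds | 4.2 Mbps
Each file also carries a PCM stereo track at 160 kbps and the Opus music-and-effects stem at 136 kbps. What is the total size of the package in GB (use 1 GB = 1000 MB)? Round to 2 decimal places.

5.09 GB

Audio total: 160 + 136 = 296 kbps = 0.296 Mbps.
lecture capture: 1.866 Mbps × 2400 s = 4478.4 Mb
conference talk: 3.456 Mbps × 2760 s = 9538.6 Mb
time-lapse clip: 35.696 Mbps × 360 s = 12850.6 Mb
tutorial video: 4.696 Mbps × 1440 s = 6762.2 Mb
animated explainer: 6.696 Mbps × 731 s = 4894.8 Mb
product demo: 4.496 Mbps × 480 s = 2158.1 Mb
Total: 40682.6 Mb = 5085.3 MB.
= 5.085 GB.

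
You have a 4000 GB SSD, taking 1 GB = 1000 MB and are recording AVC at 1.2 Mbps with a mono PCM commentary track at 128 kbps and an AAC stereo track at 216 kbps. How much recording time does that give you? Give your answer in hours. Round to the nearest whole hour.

Audio total: 128 + 216 = 344 kbps = 0.344 Mbps.
Total bitrate: 1.2 + 0.344 = 1.544 Mbps.
Capacity: 4000 GB = 32,000,000 Mb.
Recording time: 32,000,000 / 1.544 = 20,725,389 s ≈ 5,757 hours.

5757 hours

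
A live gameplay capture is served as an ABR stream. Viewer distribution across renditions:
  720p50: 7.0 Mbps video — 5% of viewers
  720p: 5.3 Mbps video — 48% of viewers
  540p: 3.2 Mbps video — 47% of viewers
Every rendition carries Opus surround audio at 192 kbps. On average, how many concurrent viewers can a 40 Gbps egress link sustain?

Audio: 192 kbps = 0.192 Mbps.
Average per-viewer bitrate: 0.05×7.192 + 0.48×5.492 + 0.47×3.392 = 4.590 Mbps.
40 Gbps = 40,000 Mbps; 40,000 / 4.590 = 8714.60 → 8714.

8714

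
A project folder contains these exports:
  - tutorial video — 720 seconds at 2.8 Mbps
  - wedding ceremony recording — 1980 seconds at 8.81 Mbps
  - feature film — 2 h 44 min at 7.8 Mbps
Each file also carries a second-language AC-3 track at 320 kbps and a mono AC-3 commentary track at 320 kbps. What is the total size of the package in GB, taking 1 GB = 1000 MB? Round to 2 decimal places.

13.03 GB

Audio total: 320 + 320 = 640 kbps = 0.640 Mbps.
tutorial video: 3.440 Mbps × 720 s = 2476.8 Mb
wedding ceremony recording: 9.450 Mbps × 1980 s = 18711.0 Mb
feature film: 8.440 Mbps × 9840 s = 83049.6 Mb
Total: 104237.4 Mb = 13029.7 MB.
= 13.03 GB.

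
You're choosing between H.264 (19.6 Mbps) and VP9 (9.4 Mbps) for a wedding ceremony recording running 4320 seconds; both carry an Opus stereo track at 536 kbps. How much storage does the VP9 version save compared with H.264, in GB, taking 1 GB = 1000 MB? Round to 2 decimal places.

Audio: 536 kbps = 0.536 Mbps.
H.264: 20.136 Mbps × 4320 s = 86987.5 Mb = 10.873 GB.
VP9: 9.936 Mbps × 4320 s = 42923.5 Mb = 5.365 GB.
Saving: 10.873 − 5.365 = 5.508 GB.

5.51 GB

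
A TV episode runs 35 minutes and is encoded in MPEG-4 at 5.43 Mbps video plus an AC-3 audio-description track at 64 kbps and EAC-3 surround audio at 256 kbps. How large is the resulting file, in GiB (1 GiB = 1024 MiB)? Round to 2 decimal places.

1.41 GiB

35 min = 2100 s
Audio total: 64 + 256 = 320 kbps = 0.320 Mbps.
Total bitrate: 5.43 + 0.320 = 5.750 Mbps.
Stream data: 5.750 Mbps × 2100 s = 12075.0 Mb.
12,075 Mb = 1,509,375,000 bytes ÷ 1,073,741,824 = 1.406 GiB.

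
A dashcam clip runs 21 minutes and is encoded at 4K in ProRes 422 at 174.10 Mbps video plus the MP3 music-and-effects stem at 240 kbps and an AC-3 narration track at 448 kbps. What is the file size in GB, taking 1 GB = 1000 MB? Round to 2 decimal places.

21 min = 1260 s
Audio total: 240 + 448 = 688 kbps = 0.688 Mbps.
Total bitrate: 174.10 + 0.688 = 174.788 Mbps.
Stream data: 174.788 Mbps × 1260 s = 220232.9 Mb.
220,233 Mb ÷ 8 = 27,529 MB → 27.53 GB.

27.53 GB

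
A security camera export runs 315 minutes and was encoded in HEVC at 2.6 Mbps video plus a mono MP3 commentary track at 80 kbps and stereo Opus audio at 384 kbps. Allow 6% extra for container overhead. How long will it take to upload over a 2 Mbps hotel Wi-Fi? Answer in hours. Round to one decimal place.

315 min = 18900 s
Audio total: 80 + 384 = 464 kbps = 0.464 Mbps.
Total bitrate: 3.064 Mbps.
File: 3.064 Mbps × 18900 s = 57909.6 Mb.
With 6% container overhead: ×1.06. → 61384.2 Mb.
At 2 Mbps: 61384.2 / 2 = 30692.1 s ≈ 8.53 hours.

8.5 hours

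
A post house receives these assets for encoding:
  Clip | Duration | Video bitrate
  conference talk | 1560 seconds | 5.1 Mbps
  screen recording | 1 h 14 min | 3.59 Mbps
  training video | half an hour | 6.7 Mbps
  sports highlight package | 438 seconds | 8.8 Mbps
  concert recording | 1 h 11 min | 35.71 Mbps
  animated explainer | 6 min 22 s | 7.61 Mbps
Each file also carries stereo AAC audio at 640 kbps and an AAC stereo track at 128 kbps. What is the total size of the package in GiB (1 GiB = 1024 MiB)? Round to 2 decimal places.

23.83 GiB

Audio total: 640 + 128 = 768 kbps = 0.768 Mbps.
conference talk: 5.868 Mbps × 1560 s = 9154.1 Mb
screen recording: 4.358 Mbps × 4440 s = 19349.5 Mb
training video: 7.468 Mbps × 1800 s = 13442.4 Mb
sports highlight package: 9.568 Mbps × 438 s = 4190.8 Mb
concert recording: 36.478 Mbps × 4260 s = 155396.3 Mb
animated explainer: 8.378 Mbps × 382 s = 3200.4 Mb
Total: 204733.5 Mb = 25591.7 MB.
= 23.83 GiB.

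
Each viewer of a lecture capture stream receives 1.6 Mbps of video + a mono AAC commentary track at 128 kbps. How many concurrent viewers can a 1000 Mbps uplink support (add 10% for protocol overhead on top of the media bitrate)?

526

Audio: 128 kbps = 0.128 Mbps.
Per-viewer media rate: 1.728 Mbps.
On the wire with 10% overhead: 1.901 Mbps.
1000 Mbps = 1,000 Mbps; 1,000 / 1.901 = 526.09 → 526 viewers.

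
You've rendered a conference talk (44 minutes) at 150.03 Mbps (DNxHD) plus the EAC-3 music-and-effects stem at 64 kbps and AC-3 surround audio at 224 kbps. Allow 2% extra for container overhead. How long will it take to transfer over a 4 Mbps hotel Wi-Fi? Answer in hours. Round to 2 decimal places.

28.11 hours

44 min = 2640 s
Audio total: 64 + 224 = 288 kbps = 0.288 Mbps.
Total bitrate: 150.318 Mbps.
File: 150.318 Mbps × 2640 s = 396839.5 Mb.
With 2% container overhead: ×1.02. → 404776.3 Mb.
At 4 Mbps: 404776.3 / 4 = 101194.1 s ≈ 28.1 hours.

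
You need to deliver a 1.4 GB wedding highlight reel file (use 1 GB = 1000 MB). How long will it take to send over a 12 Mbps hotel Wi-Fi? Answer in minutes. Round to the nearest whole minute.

16 minutes

File: 1.4 GB = 11200.0 Mb.
At 12 Mbps: 11200.0 / 12 = 933.3 s ≈ 15.6 minutes.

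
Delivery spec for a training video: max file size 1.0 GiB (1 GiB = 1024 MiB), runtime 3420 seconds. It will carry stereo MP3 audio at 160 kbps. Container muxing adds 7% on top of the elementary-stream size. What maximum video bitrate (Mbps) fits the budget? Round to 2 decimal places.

Budget: 1.0 GiB = 8589.9 Mb.
Stream payload after overhead: 8589.9 / 1.07 = 8028.0 Mb.
Total bitrate budget: 8028.0 Mb / 3420 s = 2.347 Mbps.
Audio: 160 kbps = 0.160 Mbps.
Video: 2.347 − 0.160 = 2.187 Mbps.

2.19 Mbps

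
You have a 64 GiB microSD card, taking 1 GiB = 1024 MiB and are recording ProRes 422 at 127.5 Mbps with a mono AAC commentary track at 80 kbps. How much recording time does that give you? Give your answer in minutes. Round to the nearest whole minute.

72 minutes

Audio: 80 kbps = 0.080 Mbps.
Total bitrate: 127.5 + 0.080 = 127.580 Mbps.
Capacity: 64 GiB = 549,756 Mb.
Recording time: 549,756 / 127.580 = 4,309 s ≈ 71.8 minutes.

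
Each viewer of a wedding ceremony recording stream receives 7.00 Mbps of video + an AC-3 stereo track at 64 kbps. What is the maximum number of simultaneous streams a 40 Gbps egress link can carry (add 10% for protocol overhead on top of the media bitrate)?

5147

Audio: 64 kbps = 0.064 Mbps.
Per-viewer media rate: 7.064 Mbps.
On the wire with 10% overhead: 7.770 Mbps.
40 Gbps = 40,000 Mbps; 40,000 / 7.770 = 5147.74 → 5147 viewers.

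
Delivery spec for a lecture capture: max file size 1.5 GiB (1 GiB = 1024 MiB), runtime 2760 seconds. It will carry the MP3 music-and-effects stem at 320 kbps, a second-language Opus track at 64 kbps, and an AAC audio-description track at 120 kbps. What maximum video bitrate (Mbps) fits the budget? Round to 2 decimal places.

Budget: 1.5 GiB = 12884.9 Mb.
Total bitrate budget: 12884.9 Mb / 2760 s = 4.668 Mbps.
Audio total: 320 + 64 + 120 = 504 kbps = 0.504 Mbps.
Video: 4.668 − 0.504 = 4.164 Mbps.

4.16 Mbps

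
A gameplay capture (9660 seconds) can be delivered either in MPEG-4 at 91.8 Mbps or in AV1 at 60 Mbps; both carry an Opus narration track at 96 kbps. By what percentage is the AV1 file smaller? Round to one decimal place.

Audio: 96 kbps = 0.096 Mbps.
MPEG-4: 91.896 Mbps × 9660 s = 887715.4 Mb = 110.964 GB.
AV1: 60.096 Mbps × 9660 s = 580527.4 Mb = 72.566 GB.
Reduction: (1 − 72.566/110.964) × 100 = 34.60%.

34.6%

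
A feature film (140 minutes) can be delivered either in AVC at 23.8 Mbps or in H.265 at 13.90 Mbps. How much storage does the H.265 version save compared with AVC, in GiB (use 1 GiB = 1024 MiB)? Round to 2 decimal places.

9.68 GiB

140 min = 8400 s
AVC: 23.800 Mbps × 8400 s = 199920.0 Mb = 23.274 GiB.
H.265: 13.900 Mbps × 8400 s = 116760.0 Mb = 13.593 GiB.
Saving: 23.274 − 13.593 = 9.681 GiB.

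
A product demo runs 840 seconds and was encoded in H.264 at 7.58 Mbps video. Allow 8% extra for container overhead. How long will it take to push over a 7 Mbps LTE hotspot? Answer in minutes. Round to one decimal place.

16.4 minutes

File: 7.580 Mbps × 840 s = 6367.2 Mb.
With 8% container overhead: ×1.08. → 6876.6 Mb.
At 7 Mbps: 6876.6 / 7 = 982.4 s ≈ 16.4 minutes.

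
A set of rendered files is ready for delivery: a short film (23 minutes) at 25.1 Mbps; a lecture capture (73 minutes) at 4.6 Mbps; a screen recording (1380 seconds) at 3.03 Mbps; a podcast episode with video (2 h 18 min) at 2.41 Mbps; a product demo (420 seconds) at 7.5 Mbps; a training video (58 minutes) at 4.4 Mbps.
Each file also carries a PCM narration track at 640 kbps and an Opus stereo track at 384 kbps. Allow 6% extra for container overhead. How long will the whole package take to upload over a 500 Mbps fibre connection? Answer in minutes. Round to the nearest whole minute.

Audio total: 640 + 384 = 1024 kbps = 1.024 Mbps.
short film: 26.124 Mbps × 1380 s × 1.06 = 38214.2 Mb
lecture capture: 5.624 Mbps × 4380 s × 1.06 = 26111.1 Mb
screen recording: 4.054 Mbps × 1380 s × 1.06 = 5930.2 Mb
podcast episode with video: 3.434 Mbps × 8280 s × 1.06 = 30139.5 Mb
product demo: 8.524 Mbps × 420 s × 1.06 = 3794.9 Mb
training video: 5.424 Mbps × 3480 s × 1.06 = 20008.1 Mb
Total: 124198.0 Mb = 15524.7 MB.
At 500 Mbps: 124198.0 / 500 = 248 s ≈ 4.14 minutes.

4 minutes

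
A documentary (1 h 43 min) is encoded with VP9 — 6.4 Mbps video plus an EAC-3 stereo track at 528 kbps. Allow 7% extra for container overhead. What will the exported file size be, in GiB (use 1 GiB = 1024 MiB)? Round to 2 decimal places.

1 h 43 min = 103 min = 6180 s
Audio: 528 kbps = 0.528 Mbps.
Total bitrate: 6.4 + 0.528 = 6.928 Mbps.
Stream data: 6.928 Mbps × 6180 s = 42815.0 Mb.
With 7% container overhead: ×1.07.
45,812 Mb = 5,726,511,600 bytes ÷ 1,073,741,824 = 5.333 GiB.

5.33 GiB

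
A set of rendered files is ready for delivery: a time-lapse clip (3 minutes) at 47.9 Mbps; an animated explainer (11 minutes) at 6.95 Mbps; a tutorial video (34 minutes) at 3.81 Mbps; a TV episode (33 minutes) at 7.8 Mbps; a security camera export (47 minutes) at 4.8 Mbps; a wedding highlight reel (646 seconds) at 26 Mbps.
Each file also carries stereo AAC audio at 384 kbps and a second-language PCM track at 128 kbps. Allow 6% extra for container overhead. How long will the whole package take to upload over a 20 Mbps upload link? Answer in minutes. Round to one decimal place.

62.7 minutes

Audio total: 384 + 128 = 512 kbps = 0.512 Mbps.
time-lapse clip: 48.412 Mbps × 180 s × 1.06 = 9237.0 Mb
animated explainer: 7.462 Mbps × 660 s × 1.06 = 5220.4 Mb
tutorial video: 4.322 Mbps × 2040 s × 1.06 = 9345.9 Mb
TV episode: 8.312 Mbps × 1980 s × 1.06 = 17445.2 Mb
security camera export: 5.312 Mbps × 2820 s × 1.06 = 15878.6 Mb
wedding highlight reel: 26.512 Mbps × 646 s × 1.06 = 18154.4 Mb
Total: 75281.5 Mb = 9410.2 MB.
At 20 Mbps: 75281.5 / 20 = 3764 s ≈ 62.7 minutes.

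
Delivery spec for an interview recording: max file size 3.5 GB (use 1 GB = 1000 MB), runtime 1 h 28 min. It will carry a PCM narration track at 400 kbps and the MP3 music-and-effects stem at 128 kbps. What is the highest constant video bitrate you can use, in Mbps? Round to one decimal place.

Budget: 3.5 GB = 28000.0 Mb.
1 h 28 min = 88 min = 5280 s
Total bitrate budget: 28000.0 Mb / 5280 s = 5.303 Mbps.
Audio total: 400 + 128 = 528 kbps = 0.528 Mbps.
Video: 5.303 − 0.528 = 4.775 Mbps.

4.8 Mbps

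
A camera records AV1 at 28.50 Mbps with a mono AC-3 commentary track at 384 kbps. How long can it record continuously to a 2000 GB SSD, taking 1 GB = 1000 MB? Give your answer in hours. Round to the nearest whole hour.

Audio: 384 kbps = 0.384 Mbps.
Total bitrate: 28.50 + 0.384 = 28.884 Mbps.
Capacity: 2000 GB = 16,000,000 Mb.
Recording time: 16,000,000 / 28.884 = 553,940 s ≈ 154 hours.

154 hours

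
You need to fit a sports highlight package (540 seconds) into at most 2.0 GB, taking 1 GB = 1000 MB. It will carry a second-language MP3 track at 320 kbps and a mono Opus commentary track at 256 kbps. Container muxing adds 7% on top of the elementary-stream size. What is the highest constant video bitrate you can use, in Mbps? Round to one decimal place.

Budget: 2.0 GB = 16000.0 Mb.
Stream payload after overhead: 16000.0 / 1.07 = 14953.3 Mb.
Total bitrate budget: 14953.3 Mb / 540 s = 27.691 Mbps.
Audio total: 320 + 256 = 576 kbps = 0.576 Mbps.
Video: 27.691 − 0.576 = 27.115 Mbps.

27.1 Mbps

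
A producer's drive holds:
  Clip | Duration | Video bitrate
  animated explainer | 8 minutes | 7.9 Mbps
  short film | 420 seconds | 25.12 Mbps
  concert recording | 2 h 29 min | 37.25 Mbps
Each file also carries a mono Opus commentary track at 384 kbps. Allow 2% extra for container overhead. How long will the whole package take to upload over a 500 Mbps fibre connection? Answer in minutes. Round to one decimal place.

Audio: 384 kbps = 0.384 Mbps.
animated explainer: 8.284 Mbps × 480 s × 1.02 = 4055.8 Mb
short film: 25.504 Mbps × 420 s × 1.02 = 10925.9 Mb
concert recording: 37.634 Mbps × 8940 s × 1.02 = 343176.9 Mb
Total: 358158.7 Mb = 44769.8 MB.
At 500 Mbps: 358158.7 / 500 = 716 s ≈ 11.9 minutes.

11.9 minutes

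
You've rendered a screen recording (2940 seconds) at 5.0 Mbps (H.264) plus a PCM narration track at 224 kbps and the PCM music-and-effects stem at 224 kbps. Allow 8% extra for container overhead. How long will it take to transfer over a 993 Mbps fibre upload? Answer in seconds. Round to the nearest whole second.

Audio total: 224 + 224 = 448 kbps = 0.448 Mbps.
Total bitrate: 5.448 Mbps.
File: 5.448 Mbps × 2940 s = 16017.1 Mb.
With 8% container overhead: ×1.08. → 17298.5 Mb.
At 993 Mbps: 17298.5 / 993 = 17.4 s ≈ 17.4 seconds.

17 seconds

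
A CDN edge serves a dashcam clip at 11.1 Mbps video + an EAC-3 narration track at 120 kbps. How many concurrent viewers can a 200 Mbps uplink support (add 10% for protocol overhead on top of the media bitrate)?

Audio: 120 kbps = 0.120 Mbps.
Per-viewer media rate: 11.220 Mbps.
On the wire with 10% overhead: 12.342 Mbps.
200 Mbps = 200.0 Mbps; 200.0 / 12.342 = 16.20 → 16 viewers.

16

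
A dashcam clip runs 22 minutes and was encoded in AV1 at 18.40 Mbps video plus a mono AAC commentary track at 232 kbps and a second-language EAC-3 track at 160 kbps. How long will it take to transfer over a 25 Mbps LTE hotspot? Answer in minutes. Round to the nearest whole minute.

22 min = 1320 s
Audio total: 232 + 160 = 392 kbps = 0.392 Mbps.
Total bitrate: 18.792 Mbps.
File: 18.792 Mbps × 1320 s = 24805.4 Mb.
At 25 Mbps: 24805.4 / 25 = 992.2 s ≈ 16.5 minutes.

17 minutes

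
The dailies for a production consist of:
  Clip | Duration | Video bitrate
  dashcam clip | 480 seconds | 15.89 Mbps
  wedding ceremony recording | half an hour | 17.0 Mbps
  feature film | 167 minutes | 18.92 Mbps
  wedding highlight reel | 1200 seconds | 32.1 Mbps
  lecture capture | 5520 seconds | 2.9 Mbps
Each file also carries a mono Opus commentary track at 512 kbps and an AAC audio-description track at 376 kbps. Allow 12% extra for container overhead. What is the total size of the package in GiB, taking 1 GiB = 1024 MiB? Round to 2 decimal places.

Audio total: 512 + 376 = 888 kbps = 0.888 Mbps.
dashcam clip: 16.778 Mbps × 480 s × 1.12 = 9019.9 Mb
wedding ceremony recording: 17.888 Mbps × 1800 s × 1.12 = 36062.2 Mb
feature film: 19.808 Mbps × 10020 s × 1.12 = 222293.3 Mb
wedding highlight reel: 32.988 Mbps × 1200 s × 1.12 = 44335.9 Mb
lecture capture: 3.788 Mbps × 5520 s × 1.12 = 23418.9 Mb
Total: 335130.2 Mb = 41891.3 MB.
= 39.01 GiB.

39.01 GiB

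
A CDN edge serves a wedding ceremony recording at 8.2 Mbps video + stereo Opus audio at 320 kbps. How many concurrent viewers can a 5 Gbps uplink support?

Audio: 320 kbps = 0.320 Mbps.
Per-viewer media rate: 8.520 Mbps.
5 Gbps = 5,000 Mbps; 5,000 / 8.520 = 586.85 → 586 viewers.

586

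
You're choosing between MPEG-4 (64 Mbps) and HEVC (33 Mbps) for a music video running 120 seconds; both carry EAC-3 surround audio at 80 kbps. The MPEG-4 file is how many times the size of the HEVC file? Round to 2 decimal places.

1.94

Audio: 80 kbps = 0.080 Mbps.
MPEG-4: 64.080 Mbps × 120 s = 7689.6 Mb = 0.961 GB.
HEVC: 33.080 Mbps × 120 s = 3969.6 Mb = 0.496 GB.
Ratio: 0.961 / 0.496 = 1.937.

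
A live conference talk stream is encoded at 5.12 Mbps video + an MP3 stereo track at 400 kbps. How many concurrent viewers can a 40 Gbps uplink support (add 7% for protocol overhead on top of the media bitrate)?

6772

Audio: 400 kbps = 0.400 Mbps.
Per-viewer media rate: 5.520 Mbps.
On the wire with 7% overhead: 5.906 Mbps.
40 Gbps = 40,000 Mbps; 40,000 / 5.906 = 6772.31 → 6772 viewers.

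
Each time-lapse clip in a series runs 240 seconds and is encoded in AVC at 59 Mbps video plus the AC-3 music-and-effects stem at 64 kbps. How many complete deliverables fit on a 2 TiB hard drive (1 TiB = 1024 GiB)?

1241

Audio: 64 kbps = 0.064 Mbps.
Total bitrate: 59.064 Mbps.
Per item: 59.064 Mbps × 240 s = 14,175 Mb = 1,772 MB.
Capacity: 2 TiB = 17,592,186 Mb; 1241.04 items → 1241 complete.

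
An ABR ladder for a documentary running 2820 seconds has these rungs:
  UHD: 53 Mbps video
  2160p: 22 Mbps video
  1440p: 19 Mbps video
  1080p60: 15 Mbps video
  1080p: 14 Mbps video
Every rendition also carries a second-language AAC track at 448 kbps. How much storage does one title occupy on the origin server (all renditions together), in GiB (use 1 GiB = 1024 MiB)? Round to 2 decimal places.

41.12 GiB

Audio: 448 kbps = 0.448 Mbps.
Sum of rendition bitrates: (53+0.448) + (22+0.448) + (19+0.448) + (15+0.448) + (14+0.448) = 125.240 Mbps.
× 2820 s = 353,177 Mb = 44,147 MB = 41.12 GiB.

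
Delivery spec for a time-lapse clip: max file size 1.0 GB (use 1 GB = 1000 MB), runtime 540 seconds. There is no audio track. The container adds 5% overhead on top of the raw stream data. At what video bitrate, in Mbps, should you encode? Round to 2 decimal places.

Budget: 1.0 GB = 8000.0 Mb.
Stream payload after overhead: 8000.0 / 1.05 = 7619.0 Mb.
Total bitrate budget: 7619.0 Mb / 540 s = 14.109 Mbps.

14.11 Mbps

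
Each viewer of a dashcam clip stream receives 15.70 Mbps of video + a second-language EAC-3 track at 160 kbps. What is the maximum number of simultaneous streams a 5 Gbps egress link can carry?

Audio: 160 kbps = 0.160 Mbps.
Per-viewer media rate: 15.860 Mbps.
5 Gbps = 5,000 Mbps; 5,000 / 15.860 = 315.26 → 315 viewers.

315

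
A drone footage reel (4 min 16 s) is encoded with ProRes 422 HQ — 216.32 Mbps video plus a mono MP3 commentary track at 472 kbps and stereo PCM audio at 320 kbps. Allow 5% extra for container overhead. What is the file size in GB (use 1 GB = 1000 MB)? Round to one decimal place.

4 min 16 s = 256 s
Audio total: 472 + 320 = 792 kbps = 0.792 Mbps.
Total bitrate: 216.32 + 0.792 = 217.112 Mbps.
Stream data: 217.112 Mbps × 256 s = 55580.7 Mb.
With 5% container overhead: ×1.05.
58,360 Mb ÷ 8 = 7,295 MB → 7.295 GB.

7.3 GB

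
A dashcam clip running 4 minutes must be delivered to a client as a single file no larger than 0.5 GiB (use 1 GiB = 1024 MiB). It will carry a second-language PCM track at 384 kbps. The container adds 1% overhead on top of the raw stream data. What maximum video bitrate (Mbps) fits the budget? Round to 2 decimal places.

17.33 Mbps

Budget: 0.5 GiB = 4295.0 Mb.
Stream payload after overhead: 4295.0 / 1.01 = 4252.4 Mb.
4 min = 240 s
Total bitrate budget: 4252.4 Mb / 240 s = 17.719 Mbps.
Audio: 384 kbps = 0.384 Mbps.
Video: 17.719 − 0.384 = 17.335 Mbps.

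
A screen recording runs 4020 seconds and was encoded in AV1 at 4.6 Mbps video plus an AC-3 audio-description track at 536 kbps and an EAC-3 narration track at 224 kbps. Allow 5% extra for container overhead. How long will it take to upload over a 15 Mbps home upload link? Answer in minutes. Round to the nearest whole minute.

25 minutes

Audio total: 536 + 224 = 760 kbps = 0.760 Mbps.
Total bitrate: 5.360 Mbps.
File: 5.360 Mbps × 4020 s = 21547.2 Mb.
With 5% container overhead: ×1.05. → 22624.6 Mb.
At 15 Mbps: 22624.6 / 15 = 1508.3 s ≈ 25.1 minutes.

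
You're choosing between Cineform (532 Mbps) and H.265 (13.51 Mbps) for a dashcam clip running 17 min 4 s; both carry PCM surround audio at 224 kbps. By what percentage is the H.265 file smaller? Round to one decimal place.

97.4%

17 min 4 s = 1024 s
Audio: 224 kbps = 0.224 Mbps.
Cineform: 532.224 Mbps × 1024 s = 544997.4 Mb = 68.125 GB.
H.265: 13.734 Mbps × 1024 s = 14063.6 Mb = 1.758 GB.
Reduction: (1 − 1.758/68.125) × 100 = 97.42%.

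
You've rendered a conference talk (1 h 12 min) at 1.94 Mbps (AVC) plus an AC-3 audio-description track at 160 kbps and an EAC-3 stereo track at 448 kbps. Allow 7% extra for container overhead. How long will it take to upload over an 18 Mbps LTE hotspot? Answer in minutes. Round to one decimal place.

10.9 minutes

1 h 12 min = 72 min = 4320 s
Audio total: 160 + 448 = 608 kbps = 0.608 Mbps.
Total bitrate: 2.548 Mbps.
File: 2.548 Mbps × 4320 s = 11007.4 Mb.
With 7% container overhead: ×1.07. → 11777.9 Mb.
At 18 Mbps: 11777.9 / 18 = 654.3 s ≈ 10.9 minutes.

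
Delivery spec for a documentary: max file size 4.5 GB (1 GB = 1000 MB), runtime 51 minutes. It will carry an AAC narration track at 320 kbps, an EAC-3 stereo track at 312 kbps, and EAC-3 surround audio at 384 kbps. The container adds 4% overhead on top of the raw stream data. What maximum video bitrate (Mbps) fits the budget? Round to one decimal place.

Budget: 4.5 GB = 36000.0 Mb.
Stream payload after overhead: 36000.0 / 1.04 = 34615.4 Mb.
51 min = 3060 s
Total bitrate budget: 34615.4 Mb / 3060 s = 11.312 Mbps.
Audio total: 320 + 312 + 384 = 1016 kbps = 1.016 Mbps.
Video: 11.312 − 1.016 = 10.296 Mbps.

10.3 Mbps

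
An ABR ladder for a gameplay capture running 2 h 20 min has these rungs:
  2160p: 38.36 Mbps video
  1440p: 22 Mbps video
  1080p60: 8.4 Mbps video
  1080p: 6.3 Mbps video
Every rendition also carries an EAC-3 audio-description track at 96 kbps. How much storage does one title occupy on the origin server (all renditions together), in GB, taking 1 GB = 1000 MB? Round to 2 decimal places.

79.22 GB

2 h 20 min = 140 min = 8400 s
Audio: 96 kbps = 0.096 Mbps.
Sum of rendition bitrates: (38.36+0.096) + (22+0.096) + (8.4+0.096) + (6.3+0.096) = 75.444 Mbps.
× 8400 s = 633,730 Mb = 79,216 MB = 79.22 GB.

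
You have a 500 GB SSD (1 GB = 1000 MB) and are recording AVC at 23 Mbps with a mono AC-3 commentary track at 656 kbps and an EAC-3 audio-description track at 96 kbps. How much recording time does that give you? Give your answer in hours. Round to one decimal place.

46.8 hours

Audio total: 656 + 96 = 752 kbps = 0.752 Mbps.
Total bitrate: 23 + 0.752 = 23.752 Mbps.
Capacity: 500 GB = 4,000,000 Mb.
Recording time: 4,000,000 / 23.752 = 168,407 s ≈ 46.8 hours.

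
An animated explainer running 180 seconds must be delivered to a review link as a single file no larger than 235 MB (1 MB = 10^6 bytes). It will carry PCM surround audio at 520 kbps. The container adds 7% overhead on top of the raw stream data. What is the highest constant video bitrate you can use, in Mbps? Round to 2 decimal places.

9.24 Mbps

Budget: 235 MB = 1880.0 Mb.
Stream payload after overhead: 1880.0 / 1.07 = 1757.0 Mb.
Total bitrate budget: 1757.0 Mb / 180 s = 9.761 Mbps.
Audio: 520 kbps = 0.520 Mbps.
Video: 9.761 − 0.520 = 9.241 Mbps.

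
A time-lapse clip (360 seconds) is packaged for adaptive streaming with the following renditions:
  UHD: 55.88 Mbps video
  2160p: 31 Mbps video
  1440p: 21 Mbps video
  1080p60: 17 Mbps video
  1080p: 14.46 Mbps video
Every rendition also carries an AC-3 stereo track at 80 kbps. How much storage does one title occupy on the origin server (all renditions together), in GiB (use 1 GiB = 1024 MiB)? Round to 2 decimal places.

Audio: 80 kbps = 0.080 Mbps.
Sum of rendition bitrates: (55.88+0.080) + (31+0.080) + (21+0.080) + (17+0.080) + (14.46+0.080) = 139.740 Mbps.
× 360 s = 50,306 Mb = 6,288 MB = 5.856 GiB.

5.86 GiB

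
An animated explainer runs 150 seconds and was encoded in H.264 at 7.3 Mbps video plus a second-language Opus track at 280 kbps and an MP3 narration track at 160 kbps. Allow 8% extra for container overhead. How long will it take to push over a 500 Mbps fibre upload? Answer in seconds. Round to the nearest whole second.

3 seconds

Audio total: 280 + 160 = 440 kbps = 0.440 Mbps.
Total bitrate: 7.740 Mbps.
File: 7.740 Mbps × 150 s = 1161.0 Mb.
With 8% container overhead: ×1.08. → 1253.9 Mb.
At 500 Mbps: 1253.9 / 500 = 2.5 s ≈ 2.51 seconds.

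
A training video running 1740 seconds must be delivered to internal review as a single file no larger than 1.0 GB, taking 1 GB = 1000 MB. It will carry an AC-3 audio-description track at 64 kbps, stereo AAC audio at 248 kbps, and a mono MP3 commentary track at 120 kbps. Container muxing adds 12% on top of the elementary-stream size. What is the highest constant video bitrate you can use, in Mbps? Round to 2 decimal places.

Budget: 1.0 GB = 8000.0 Mb.
Stream payload after overhead: 8000.0 / 1.12 = 7142.9 Mb.
Total bitrate budget: 7142.9 Mb / 1740 s = 4.105 Mbps.
Audio total: 64 + 248 + 120 = 432 kbps = 0.432 Mbps.
Video: 4.105 − 0.432 = 3.673 Mbps.

3.67 Mbps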